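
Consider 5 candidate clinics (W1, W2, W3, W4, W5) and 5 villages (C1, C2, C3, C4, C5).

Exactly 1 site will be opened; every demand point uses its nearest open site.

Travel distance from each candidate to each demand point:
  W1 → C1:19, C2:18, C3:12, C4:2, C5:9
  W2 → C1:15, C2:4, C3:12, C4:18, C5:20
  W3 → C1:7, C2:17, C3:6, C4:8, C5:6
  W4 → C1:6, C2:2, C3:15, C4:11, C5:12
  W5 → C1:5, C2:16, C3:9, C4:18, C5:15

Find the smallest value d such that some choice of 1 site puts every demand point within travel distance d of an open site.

Open {W4}.
  Farthest demand point is C3 at travel distance 15 (to W4); all others are ≤ 15.
With {W3} the worst case is 17.
With {W5} the worst case is 18.
No size-1 selection achieves below 15.

15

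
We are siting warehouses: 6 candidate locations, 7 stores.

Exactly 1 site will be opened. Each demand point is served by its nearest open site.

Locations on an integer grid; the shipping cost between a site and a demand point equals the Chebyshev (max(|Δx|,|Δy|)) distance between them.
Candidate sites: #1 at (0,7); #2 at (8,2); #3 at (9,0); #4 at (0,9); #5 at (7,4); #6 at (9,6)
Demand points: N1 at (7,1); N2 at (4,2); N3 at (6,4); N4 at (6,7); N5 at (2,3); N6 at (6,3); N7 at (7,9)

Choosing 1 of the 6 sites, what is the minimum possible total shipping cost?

21

Open {#5}.
  N1→#5 3, N2→#5 3, N3→#5 1, N4→#5 3, N5→#5 5, N6→#5 1, N7→#5 5  ⇒ total 21.
Compare {#2}: total 27.
Compare {#6}: total 29.
No size-1 selection does better; minimum is 21.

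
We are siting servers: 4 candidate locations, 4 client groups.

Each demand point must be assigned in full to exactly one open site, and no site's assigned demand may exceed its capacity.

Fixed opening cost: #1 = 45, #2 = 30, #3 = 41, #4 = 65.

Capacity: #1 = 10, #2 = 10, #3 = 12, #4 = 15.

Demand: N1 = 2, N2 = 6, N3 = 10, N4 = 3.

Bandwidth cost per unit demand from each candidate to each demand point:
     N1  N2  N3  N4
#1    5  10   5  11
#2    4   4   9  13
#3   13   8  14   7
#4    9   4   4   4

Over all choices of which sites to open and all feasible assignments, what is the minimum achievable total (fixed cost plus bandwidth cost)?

Open {#2, #4}; cheapest assignment that respects the capacities:
  #2 (cap 10, load 8): N1, N2 — cost 2×4 + 6×4 = 32
  #4 (cap 15, load 13): N3, N4 — cost 10×4 + 3×4 = 52
  Shipping 84, fixed 95 → total 179.
  Any other capacity-feasible assignment to {#2, #4} ships for at least 84.
Compare {#1, #4}: its best feasible assignment gives total 214.
Compare {#1, #2, #3}: its best feasible assignment gives total 219.
Every other set of open sites that can feasibly serve all demand totals ≥ 214 even under its best assignment. Minimum: 179.

179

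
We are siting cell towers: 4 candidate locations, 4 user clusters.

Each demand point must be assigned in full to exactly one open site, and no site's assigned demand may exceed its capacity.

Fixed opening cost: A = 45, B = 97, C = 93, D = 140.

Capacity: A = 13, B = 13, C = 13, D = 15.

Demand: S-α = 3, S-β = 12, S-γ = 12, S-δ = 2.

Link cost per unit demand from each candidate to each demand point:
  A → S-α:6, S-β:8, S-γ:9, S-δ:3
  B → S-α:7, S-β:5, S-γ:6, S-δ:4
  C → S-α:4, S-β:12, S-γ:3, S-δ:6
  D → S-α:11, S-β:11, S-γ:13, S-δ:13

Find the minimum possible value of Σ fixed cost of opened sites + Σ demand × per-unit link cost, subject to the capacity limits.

355

Open {A, B, C}; cheapest assignment that respects the capacities:
  A (cap 13, load 5): S-α, S-δ — cost 3×6 + 2×3 = 24
  B (cap 13, load 12): S-β — cost 12×5 = 60
  C (cap 13, load 12): S-γ — cost 12×3 = 36
  Shipping 120, fixed 235 → total 355.
  Any other capacity-feasible assignment to {A, B, C} ships for at least 120.
Compare {A, C, D}: its best feasible assignment gives total 469.
Compare {B, C, D}: its best feasible assignment gives total 485.
Every other set of open sites that can feasibly serve all demand totals ≥ 469 even under its best assignment. Minimum: 355.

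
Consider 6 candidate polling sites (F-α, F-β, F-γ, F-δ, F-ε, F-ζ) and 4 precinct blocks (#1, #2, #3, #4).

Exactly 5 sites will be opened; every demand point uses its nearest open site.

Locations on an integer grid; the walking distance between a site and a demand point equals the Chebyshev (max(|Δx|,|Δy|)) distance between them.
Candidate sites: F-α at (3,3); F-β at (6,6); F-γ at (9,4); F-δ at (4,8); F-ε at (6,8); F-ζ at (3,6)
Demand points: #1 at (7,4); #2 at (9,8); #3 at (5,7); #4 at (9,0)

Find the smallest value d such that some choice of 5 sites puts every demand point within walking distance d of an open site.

4

Open {F-α, F-β, F-γ, F-δ, F-ε}.
  Farthest demand point is #4 at walking distance 4 (to F-γ); all others are ≤ 4.
With {F-α, F-β, F-γ, F-δ, F-ζ} the worst case is 4.
With {F-α, F-β, F-γ, F-ε, F-ζ} the worst case is 4.
No size-5 selection achieves below 4.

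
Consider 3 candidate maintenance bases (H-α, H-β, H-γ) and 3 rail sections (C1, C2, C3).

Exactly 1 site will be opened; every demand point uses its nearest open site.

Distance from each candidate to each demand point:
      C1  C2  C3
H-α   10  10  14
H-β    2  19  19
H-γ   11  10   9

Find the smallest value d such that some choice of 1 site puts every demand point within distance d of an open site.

11

Open {H-γ}.
  Farthest demand point is C1 at distance 11 (to H-γ); all others are ≤ 11.
With {H-α} the worst case is 14.
With {H-β} the worst case is 19.
No size-1 selection achieves below 11.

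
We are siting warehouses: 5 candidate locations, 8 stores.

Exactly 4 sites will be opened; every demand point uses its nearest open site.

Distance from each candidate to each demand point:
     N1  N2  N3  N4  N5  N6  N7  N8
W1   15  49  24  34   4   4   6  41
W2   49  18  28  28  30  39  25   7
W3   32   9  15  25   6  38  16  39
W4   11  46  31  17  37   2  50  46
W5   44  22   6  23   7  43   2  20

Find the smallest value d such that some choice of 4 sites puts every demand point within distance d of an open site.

17

Open {W1, W2, W3, W4}.
  Farthest demand point is N4 at distance 17 (to W4); all others are ≤ 17.
With {W2, W3, W4, W5} the worst case is 17.
With {W1, W2, W4, W5} the worst case is 18.
No size-4 selection achieves below 17.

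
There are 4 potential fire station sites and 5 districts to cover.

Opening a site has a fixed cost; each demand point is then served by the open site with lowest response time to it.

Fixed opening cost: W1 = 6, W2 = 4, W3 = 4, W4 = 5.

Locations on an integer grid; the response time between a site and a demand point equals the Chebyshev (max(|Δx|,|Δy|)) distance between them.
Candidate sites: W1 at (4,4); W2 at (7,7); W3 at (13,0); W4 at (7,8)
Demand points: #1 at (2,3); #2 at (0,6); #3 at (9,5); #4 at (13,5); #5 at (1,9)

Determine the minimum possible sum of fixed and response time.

29

Open {W1, W2}: assign each demand point to its cheapest open site.
  #1→W1 2, #2→W1 4, #3→W2 2, #4→W2 6, #5→W1 5
  response time 19, fixed 10 → total 29.
Compare {W2}: response time 26 + fixed 4 = 30.
Compare {W1}: response time 25 + fixed 6 = 31.
Compare {W1, W3}: response time 21 + fixed 10 = 31.
All other subsets cost ≥ 30. Minimum total cost: 29.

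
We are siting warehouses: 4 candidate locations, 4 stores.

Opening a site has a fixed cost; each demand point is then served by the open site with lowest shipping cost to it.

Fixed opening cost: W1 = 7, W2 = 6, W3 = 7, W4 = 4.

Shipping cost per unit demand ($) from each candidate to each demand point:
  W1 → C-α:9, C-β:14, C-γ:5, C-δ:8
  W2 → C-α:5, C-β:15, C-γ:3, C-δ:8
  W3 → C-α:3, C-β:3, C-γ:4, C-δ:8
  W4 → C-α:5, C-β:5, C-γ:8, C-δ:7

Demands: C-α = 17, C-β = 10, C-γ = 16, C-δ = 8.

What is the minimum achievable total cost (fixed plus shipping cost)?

202

Open {W2, W3, W4}: assign each demand point to its cheapest open site.
  C-α→W3 17×3=51, C-β→W3 10×3=30, C-γ→W2 16×3=48, C-δ→W4 8×7=56
  shipping cost 185, fixed 17 → total 202.
Compare {W2, W3}: shipping cost 193 + fixed 13 = 206.
Compare {W1, W2, W3, W4}: shipping cost 185 + fixed 24 = 209.
Compare {W3, W4}: shipping cost 201 + fixed 11 = 212.
All other subsets cost ≥ 206. Minimum total cost: 202.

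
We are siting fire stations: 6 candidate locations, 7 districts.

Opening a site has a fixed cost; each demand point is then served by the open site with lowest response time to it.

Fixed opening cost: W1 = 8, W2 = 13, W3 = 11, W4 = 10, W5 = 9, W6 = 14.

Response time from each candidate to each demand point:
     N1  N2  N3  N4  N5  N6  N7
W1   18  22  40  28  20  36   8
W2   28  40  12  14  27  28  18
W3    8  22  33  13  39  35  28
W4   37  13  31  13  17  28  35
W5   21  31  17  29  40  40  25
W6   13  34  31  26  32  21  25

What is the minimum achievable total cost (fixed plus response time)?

140

Open {W1, W2, W4}: assign each demand point to its cheapest open site.
  N1→W1 18, N2→W4 13, N3→W2 12, N4→W4 13, N5→W4 17, N6→W2 28, N7→W1 8
  response time 109, fixed 31 → total 140.
Compare {W1, W4, W5}: response time 114 + fixed 27 = 141.
Compare {W1, W2, W3, W4}: response time 99 + fixed 42 = 141.
Compare {W1, W2, W4, W6}: response time 97 + fixed 45 = 142.
All other subsets cost ≥ 141. Minimum total cost: 140.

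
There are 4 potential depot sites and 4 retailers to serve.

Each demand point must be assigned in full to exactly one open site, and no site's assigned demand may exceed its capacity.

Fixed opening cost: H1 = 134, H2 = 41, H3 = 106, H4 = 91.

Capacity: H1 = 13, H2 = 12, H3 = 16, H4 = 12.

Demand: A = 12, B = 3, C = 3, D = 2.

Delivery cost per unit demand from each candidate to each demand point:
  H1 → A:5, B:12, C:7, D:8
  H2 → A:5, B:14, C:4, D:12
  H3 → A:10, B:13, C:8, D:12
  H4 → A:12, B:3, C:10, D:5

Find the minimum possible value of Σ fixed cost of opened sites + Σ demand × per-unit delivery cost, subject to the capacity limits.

Open {H2, H4}; cheapest assignment that respects the capacities:
  H2 (cap 12, load 12): A — cost 12×5 = 60
  H4 (cap 12, load 8): B, C, D — cost 3×3 + 3×10 + 2×5 = 49
  Shipping 109, fixed 132 → total 241.
  Any other capacity-feasible assignment to {H2, H4} ships for at least 109.
Compare {H2, H3}: its best feasible assignment gives total 294.
Compare {H1, H2}: its best feasible assignment gives total 308.
Every other set of open sites that can feasibly serve all demand totals ≥ 294 even under its best assignment. Minimum: 241.

241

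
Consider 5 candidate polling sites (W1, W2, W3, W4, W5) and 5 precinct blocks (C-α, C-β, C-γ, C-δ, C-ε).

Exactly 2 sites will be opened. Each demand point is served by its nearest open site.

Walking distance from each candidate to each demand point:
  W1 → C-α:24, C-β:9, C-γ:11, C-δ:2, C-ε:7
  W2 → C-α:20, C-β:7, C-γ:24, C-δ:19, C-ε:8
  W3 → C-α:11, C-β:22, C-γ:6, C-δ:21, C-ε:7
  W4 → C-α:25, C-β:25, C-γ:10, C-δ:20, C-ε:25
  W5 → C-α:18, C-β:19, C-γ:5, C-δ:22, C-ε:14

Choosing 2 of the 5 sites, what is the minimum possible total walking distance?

Open {W1, W3}.
  C-α→W3 11, C-β→W1 9, C-γ→W3 6, C-δ→W1 2, C-ε→W1 7  ⇒ total 35.
Compare {W1, W5}: total 41.
Compare {W1, W2}: total 47.
No size-2 selection does better; minimum is 35.

35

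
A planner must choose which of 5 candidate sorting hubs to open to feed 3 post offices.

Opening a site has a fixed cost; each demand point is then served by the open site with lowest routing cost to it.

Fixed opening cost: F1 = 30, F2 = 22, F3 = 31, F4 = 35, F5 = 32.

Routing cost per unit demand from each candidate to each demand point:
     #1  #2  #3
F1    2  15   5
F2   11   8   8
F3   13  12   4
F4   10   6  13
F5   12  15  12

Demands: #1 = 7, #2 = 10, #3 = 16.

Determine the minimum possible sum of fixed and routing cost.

219

Open {F1, F4}: assign each demand point to its cheapest open site.
  #1→F1 7×2=14, #2→F4 10×6=60, #3→F1 16×5=80
  routing cost 154, fixed 65 → total 219.
Compare {F1, F2}: routing cost 174 + fixed 52 = 226.
Compare {F1, F3, F4}: routing cost 138 + fixed 96 = 234.
Compare {F1, F2, F3}: routing cost 158 + fixed 83 = 241.
All other subsets cost ≥ 226. Minimum total cost: 219.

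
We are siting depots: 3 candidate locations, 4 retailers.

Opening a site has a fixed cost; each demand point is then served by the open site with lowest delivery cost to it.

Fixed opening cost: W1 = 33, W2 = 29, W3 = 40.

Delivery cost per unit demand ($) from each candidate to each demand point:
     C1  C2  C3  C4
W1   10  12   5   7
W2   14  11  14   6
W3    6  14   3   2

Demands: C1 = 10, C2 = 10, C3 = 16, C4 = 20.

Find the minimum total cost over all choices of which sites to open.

327

Open {W2, W3}: assign each demand point to its cheapest open site.
  C1→W3 10×6=60, C2→W2 10×11=110, C3→W3 16×3=48, C4→W3 20×2=40
  delivery cost 258, fixed 69 → total 327.
Compare {W3}: delivery cost 288 + fixed 40 = 328.
Compare {W1, W3}: delivery cost 268 + fixed 73 = 341.
Compare {W1, W2, W3}: delivery cost 258 + fixed 102 = 360.
All other subsets cost ≥ 328. Minimum total cost: 327.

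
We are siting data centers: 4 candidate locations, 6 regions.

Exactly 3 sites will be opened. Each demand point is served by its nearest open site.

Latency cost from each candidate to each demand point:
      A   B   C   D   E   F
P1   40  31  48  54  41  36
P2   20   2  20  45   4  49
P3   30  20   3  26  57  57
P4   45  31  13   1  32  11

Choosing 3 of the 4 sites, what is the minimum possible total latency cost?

Open {P2, P3, P4}.
  A→P2 20, B→P2 2, C→P3 3, D→P4 1, E→P2 4, F→P4 11  ⇒ total 41.
Compare {P1, P2, P4}: total 51.
Compare {P1, P2, P3}: total 91.
No size-3 selection does better; minimum is 41.

41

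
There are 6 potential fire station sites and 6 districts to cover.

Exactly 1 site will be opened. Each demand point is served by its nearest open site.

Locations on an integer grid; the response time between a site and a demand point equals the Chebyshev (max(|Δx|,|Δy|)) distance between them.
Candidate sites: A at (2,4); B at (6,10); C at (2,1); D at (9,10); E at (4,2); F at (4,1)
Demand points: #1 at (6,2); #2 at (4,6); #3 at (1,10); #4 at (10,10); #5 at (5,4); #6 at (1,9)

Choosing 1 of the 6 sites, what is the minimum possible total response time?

Open {A}.
  #1→A 4, #2→A 2, #3→A 6, #4→A 8, #5→A 3, #6→A 5  ⇒ total 28.
Compare {E}: total 31.
Compare {B}: total 32.
No size-1 selection does better; minimum is 28.

28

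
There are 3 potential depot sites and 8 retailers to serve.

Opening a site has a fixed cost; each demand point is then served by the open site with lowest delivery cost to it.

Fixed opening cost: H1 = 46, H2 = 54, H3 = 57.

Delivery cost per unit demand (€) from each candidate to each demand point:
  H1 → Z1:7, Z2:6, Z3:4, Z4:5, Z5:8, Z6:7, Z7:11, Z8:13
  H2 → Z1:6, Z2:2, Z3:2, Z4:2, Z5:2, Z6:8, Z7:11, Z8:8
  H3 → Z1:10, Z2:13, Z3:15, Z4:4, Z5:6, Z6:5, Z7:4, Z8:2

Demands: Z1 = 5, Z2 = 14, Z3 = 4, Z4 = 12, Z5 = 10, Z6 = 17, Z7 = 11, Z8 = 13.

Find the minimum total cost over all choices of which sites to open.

376

Open {H2, H3}: assign each demand point to its cheapest open site.
  Z1→H2 5×6=30, Z2→H2 14×2=28, Z3→H2 4×2=8, Z4→H2 12×2=24, Z5→H2 10×2=20, Z6→H3 17×5=85, Z7→H3 11×4=44, Z8→H3 13×2=26
  delivery cost 265, fixed 111 → total 376.
Compare {H1, H2, H3}: delivery cost 265 + fixed 157 = 422.
Compare {H1, H3}: delivery cost 398 + fixed 103 = 501.
Compare {H2}: delivery cost 471 + fixed 54 = 525.
All other subsets cost ≥ 422. Minimum total cost: 376.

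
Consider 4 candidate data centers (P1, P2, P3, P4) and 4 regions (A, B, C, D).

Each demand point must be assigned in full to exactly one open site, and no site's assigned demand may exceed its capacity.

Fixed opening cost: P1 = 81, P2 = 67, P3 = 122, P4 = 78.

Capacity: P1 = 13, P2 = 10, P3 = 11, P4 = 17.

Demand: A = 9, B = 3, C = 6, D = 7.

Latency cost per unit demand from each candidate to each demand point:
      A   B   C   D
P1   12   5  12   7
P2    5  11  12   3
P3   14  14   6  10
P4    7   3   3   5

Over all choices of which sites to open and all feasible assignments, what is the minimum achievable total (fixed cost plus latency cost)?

252

Open {P2, P4}; cheapest assignment that respects the capacities:
  P2 (cap 10, load 9): A — cost 9×5 = 45
  P4 (cap 17, load 16): B, C, D — cost 3×3 + 6×3 + 7×5 = 62
  Shipping 107, fixed 145 → total 252.
  Any other capacity-feasible assignment to {P2, P4} ships for at least 107.
Compare {P1, P4}: its best feasible assignment gives total 304.
Compare {P1, P2, P4}: its best feasible assignment gives total 333.
Every other set of open sites that can feasibly serve all demand totals ≥ 304 even under its best assignment. Minimum: 252.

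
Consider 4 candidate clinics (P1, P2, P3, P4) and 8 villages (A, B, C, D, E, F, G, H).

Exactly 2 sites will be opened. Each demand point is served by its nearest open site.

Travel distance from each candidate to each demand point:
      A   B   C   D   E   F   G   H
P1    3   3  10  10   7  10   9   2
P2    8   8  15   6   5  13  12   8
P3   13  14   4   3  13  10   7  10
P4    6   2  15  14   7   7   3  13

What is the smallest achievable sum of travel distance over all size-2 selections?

Open {P1, P3}.
  A→P1 3, B→P1 3, C→P3 4, D→P3 3, E→P1 7, F→P1 10, G→P3 7, H→P1 2  ⇒ total 39.
Compare {P3, P4}: total 42.
Compare {P1, P4}: total 44.
No size-2 selection does better; minimum is 39.

39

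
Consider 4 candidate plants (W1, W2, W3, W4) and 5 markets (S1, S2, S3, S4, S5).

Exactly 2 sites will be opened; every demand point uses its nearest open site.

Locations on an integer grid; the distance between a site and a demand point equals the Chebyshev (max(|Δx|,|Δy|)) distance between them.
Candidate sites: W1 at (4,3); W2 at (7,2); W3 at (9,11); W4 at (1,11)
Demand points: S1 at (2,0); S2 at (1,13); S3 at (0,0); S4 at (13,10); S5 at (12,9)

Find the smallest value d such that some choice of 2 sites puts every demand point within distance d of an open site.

Open {W1, W3}.
  Farthest demand point is S2 at distance 8 (to W3); all others are ≤ 8.
With {W2, W3} the worst case is 8.
With {W2, W4} the worst case is 8.
No size-2 selection achieves below 8.

8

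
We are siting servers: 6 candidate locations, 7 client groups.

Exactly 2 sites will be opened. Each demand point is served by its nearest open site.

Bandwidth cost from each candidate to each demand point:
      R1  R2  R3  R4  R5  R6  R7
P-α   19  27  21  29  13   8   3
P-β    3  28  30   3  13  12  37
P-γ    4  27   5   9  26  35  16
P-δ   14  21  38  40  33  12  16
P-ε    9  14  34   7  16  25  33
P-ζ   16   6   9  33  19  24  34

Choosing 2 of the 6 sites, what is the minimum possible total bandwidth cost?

69

Open {P-α, P-γ}.
  R1→P-γ 4, R2→P-α 27, R3→P-γ 5, R4→P-γ 9, R5→P-α 13, R6→P-α 8, R7→P-α 3  ⇒ total 69.
Compare {P-α, P-ε}: total 75.
Compare {P-α, P-β}: total 78.
No size-2 selection does better; minimum is 69.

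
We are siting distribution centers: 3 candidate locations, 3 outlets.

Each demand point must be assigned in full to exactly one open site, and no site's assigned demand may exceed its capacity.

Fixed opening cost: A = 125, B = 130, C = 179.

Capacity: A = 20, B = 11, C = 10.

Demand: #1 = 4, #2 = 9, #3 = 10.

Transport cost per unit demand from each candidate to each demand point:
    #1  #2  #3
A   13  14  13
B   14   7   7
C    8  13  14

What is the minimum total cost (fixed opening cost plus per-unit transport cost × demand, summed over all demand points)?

Open {A, B}; cheapest assignment that respects the capacities:
  A (cap 20, load 14): #1, #3 — cost 4×13 + 10×13 = 182
  B (cap 11, load 9): #2 — cost 9×7 = 63
  Shipping 245, fixed 255 → total 500.
  Any other capacity-feasible assignment to {A, B} ships for at least 245.
Compare {A, C}: its best feasible assignment gives total 592.
Compare {A, B, C}: its best feasible assignment gives total 659.
Every other set of open sites that can feasibly serve all demand totals ≥ 592 even under its best assignment. Minimum: 500.

500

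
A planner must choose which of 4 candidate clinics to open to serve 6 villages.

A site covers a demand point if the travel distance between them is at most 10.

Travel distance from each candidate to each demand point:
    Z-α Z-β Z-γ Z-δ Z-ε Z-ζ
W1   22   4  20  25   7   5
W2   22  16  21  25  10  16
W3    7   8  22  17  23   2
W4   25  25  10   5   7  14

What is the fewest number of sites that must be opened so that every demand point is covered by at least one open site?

2

Coverage sets (demand points within 10 of each site):
  W1: {Z-β, Z-ε, Z-ζ}
  W2: {Z-ε}
  W3: {Z-α, Z-β, Z-ζ}
  W4: {Z-γ, Z-δ, Z-ε}
No single site covers all 6 demand points.
But {W3, W4} covers everything, so the minimum is 2.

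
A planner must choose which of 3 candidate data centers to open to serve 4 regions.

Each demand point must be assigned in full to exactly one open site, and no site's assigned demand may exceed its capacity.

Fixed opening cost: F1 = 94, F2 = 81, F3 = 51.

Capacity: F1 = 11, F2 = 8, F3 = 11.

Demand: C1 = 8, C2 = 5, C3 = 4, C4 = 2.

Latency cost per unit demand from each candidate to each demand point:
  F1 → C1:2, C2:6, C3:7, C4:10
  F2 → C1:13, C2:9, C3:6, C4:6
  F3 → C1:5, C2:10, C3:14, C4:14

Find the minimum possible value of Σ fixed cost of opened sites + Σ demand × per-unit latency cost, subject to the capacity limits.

263

Open {F1, F3}; cheapest assignment that respects the capacities:
  F1 (cap 11, load 11): C2, C3, C4 — cost 5×6 + 4×7 + 2×10 = 78
  F3 (cap 11, load 8): C1 — cost 8×5 = 40
  Shipping 118, fixed 145 → total 263.
  Any other capacity-feasible assignment to {F1, F3} ships for at least 118.
Compare {F1, F2, F3}: its best feasible assignment gives total 328.
Compare {F1, F2}: its best feasible assignment gives total 357.
Every other set of open sites that can feasibly serve all demand totals ≥ 328 even under its best assignment. Minimum: 263.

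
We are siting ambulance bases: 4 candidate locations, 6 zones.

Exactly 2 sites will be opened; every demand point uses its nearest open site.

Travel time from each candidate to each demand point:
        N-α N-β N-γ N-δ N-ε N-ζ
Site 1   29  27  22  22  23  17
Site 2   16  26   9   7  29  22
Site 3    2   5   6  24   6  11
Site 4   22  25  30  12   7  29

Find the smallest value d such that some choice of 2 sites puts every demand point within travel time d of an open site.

11

Open {Site 2, Site 3}.
  Farthest demand point is N-ζ at travel time 11 (to Site 3); all others are ≤ 11.
With {Site 3, Site 4} the worst case is 12.
With {Site 1, Site 3} the worst case is 22.
No size-2 selection achieves below 11.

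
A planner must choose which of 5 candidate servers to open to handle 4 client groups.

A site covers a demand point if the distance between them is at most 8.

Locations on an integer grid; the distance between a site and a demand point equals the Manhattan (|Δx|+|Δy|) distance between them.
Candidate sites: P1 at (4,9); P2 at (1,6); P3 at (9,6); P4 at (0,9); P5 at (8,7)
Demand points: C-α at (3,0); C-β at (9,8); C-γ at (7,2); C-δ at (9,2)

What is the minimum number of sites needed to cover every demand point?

Coverage sets (demand points within 8 of each site):
  P1: {C-β}
  P2: {C-α}
  P3: {C-β, C-γ, C-δ}
  P4: {}
  P5: {C-β, C-γ, C-δ}
No single site covers all 4 demand points.
But {P2, P3} covers everything, so the minimum is 2.

2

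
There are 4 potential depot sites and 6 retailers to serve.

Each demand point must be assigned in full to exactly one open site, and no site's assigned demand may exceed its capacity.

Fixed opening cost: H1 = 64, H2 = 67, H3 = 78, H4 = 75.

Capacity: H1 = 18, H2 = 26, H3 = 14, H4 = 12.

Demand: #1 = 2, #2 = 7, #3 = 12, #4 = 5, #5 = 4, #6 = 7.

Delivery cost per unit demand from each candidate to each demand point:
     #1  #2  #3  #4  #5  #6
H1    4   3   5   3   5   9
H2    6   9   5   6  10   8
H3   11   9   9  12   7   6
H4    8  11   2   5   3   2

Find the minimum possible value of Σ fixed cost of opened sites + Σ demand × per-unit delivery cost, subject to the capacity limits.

311

Open {H1, H2}; cheapest assignment that respects the capacities:
  H1 (cap 18, load 18): #1, #2, #4, #5 — cost 2×4 + 7×3 + 5×3 + 4×5 = 64
  H2 (cap 26, load 19): #3, #6 — cost 12×5 + 7×8 = 116
  Shipping 180, fixed 131 → total 311.
  Any other capacity-feasible assignment to {H1, H2} ships for at least 180.
Compare {H2, H4}: its best feasible assignment gives total 333.
Compare {H1, H2, H4}: its best feasible assignment gives total 336.
Every other set of open sites that can feasibly serve all demand totals ≥ 333 even under its best assignment. Minimum: 311.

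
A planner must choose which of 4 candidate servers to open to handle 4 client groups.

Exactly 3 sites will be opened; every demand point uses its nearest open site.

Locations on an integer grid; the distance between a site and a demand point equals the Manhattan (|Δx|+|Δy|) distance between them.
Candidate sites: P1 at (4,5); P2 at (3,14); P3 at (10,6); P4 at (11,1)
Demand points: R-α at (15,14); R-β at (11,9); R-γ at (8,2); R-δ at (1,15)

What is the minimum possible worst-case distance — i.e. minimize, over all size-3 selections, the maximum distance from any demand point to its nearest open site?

12

Open {P1, P2, P3}.
  Farthest demand point is R-α at distance 12 (to P2); all others are ≤ 12.
With {P1, P2, P4} the worst case is 12.
With {P2, P3, P4} the worst case is 12.
No size-3 selection achieves below 12.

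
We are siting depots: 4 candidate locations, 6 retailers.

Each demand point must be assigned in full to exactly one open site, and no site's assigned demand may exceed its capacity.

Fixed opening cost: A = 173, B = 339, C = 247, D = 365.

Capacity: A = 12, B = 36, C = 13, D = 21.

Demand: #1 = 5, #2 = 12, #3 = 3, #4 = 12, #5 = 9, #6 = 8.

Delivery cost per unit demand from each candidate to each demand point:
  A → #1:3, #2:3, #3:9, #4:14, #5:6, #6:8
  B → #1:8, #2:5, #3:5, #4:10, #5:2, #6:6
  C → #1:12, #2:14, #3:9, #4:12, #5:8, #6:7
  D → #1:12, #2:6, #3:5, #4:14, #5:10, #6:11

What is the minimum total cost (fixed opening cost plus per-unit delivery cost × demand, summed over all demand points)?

915

Open {B, C}; cheapest assignment that respects the capacities:
  B (cap 36, load 36): #2, #3, #4, #5 — cost 12×5 + 3×5 + 12×10 + 9×2 = 213
  C (cap 13, load 13): #1, #6 — cost 5×12 + 8×7 = 116
  Shipping 329, fixed 586 → total 915.
  Any other capacity-feasible assignment to {B, C} ships for at least 329.
Compare {B, D}: its best feasible assignment gives total 1017.
Compare {A, B, C}: its best feasible assignment gives total 1043.
Every other set of open sites that can feasibly serve all demand totals ≥ 1017 even under its best assignment. Minimum: 915.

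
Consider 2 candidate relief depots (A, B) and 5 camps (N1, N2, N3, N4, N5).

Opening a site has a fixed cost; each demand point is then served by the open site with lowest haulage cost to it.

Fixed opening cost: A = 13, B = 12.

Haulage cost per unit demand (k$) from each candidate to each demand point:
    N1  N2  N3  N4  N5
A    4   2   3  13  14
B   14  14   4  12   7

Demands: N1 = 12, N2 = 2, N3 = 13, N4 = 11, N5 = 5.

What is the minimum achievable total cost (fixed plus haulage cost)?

Open {A, B}: assign each demand point to its cheapest open site.
  N1→A 12×4=48, N2→A 2×2=4, N3→A 13×3=39, N4→B 11×12=132, N5→B 5×7=35
  haulage cost 258, fixed 25 → total 283.
Compare {A}: haulage cost 304 + fixed 13 = 317.
Compare {B}: haulage cost 415 + fixed 12 = 427.

283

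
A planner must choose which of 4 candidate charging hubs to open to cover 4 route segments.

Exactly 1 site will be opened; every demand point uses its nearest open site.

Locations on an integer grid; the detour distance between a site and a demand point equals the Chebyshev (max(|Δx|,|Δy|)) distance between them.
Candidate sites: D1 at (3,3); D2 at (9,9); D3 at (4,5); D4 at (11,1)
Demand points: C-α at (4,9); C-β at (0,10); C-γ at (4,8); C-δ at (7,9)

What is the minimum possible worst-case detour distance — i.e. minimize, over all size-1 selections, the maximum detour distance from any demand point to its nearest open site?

Open {D3}.
  Farthest demand point is C-β at detour distance 5 (to D3); all others are ≤ 5.
With {D1} the worst case is 7.
With {D2} the worst case is 9.
No size-1 selection achieves below 5.

5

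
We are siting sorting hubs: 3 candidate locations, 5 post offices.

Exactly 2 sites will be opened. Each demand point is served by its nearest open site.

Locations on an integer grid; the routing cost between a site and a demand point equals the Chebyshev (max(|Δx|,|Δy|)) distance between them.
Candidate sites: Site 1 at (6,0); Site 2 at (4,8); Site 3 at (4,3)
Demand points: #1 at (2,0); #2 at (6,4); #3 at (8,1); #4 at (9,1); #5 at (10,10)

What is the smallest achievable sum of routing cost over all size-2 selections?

17

Open {Site 1, Site 3}.
  #1→Site 3 3, #2→Site 3 2, #3→Site 1 2, #4→Site 1 3, #5→Site 3 7  ⇒ total 17.
Compare {Site 1, Site 2}: total 19.
Compare {Site 2, Site 3}: total 20.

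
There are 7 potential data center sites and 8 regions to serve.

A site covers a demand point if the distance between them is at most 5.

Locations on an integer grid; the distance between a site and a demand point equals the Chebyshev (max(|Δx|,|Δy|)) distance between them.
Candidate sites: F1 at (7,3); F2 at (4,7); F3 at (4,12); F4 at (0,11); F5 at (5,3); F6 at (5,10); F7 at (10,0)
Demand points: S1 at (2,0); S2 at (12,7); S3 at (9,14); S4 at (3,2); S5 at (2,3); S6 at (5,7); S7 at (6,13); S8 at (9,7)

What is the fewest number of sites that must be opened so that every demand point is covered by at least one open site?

2

Coverage sets (demand points within 5 of each site):
  F1: {S1, S2, S4, S5, S6, S8}
  F2: {S4, S5, S6, S8}
  F3: {S3, S6, S7, S8}
  F4: {S6}
  F5: {S1, S4, S5, S6, S8}
  F6: {S3, S6, S7, S8}
  F7: {}
No single site covers all 8 demand points.
But {F1, F3} covers everything, so the minimum is 2.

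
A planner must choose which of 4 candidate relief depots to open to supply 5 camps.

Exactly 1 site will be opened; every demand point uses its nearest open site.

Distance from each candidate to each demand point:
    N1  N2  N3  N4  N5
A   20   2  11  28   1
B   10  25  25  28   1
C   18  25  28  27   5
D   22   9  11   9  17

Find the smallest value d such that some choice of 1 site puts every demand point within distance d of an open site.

Open {D}.
  Farthest demand point is N1 at distance 22 (to D); all others are ≤ 22.
With {A} the worst case is 28.
With {B} the worst case is 28.
No size-1 selection achieves below 22.

22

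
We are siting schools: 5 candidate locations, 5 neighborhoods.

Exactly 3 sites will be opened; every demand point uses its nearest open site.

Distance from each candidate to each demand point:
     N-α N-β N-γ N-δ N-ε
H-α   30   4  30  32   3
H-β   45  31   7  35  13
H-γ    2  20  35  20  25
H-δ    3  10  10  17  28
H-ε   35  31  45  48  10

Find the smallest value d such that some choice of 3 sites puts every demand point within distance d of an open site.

Open {H-α, H-β, H-δ}.
  Farthest demand point is N-δ at distance 17 (to H-δ); all others are ≤ 17.
With {H-α, H-γ, H-δ} the worst case is 17.
With {H-α, H-δ, H-ε} the worst case is 17.
No size-3 selection achieves below 17.

17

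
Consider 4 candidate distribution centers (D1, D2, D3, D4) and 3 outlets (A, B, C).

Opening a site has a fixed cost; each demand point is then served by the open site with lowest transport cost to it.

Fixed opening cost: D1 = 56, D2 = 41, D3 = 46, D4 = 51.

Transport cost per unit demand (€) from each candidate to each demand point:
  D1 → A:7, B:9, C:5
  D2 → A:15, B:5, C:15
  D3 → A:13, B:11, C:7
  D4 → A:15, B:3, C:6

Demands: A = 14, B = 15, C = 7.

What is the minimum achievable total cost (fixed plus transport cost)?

Open {D1, D4}: assign each demand point to its cheapest open site.
  A→D1 14×7=98, B→D4 15×3=45, C→D1 7×5=35
  transport cost 178, fixed 107 → total 285.
Compare {D1, D2}: transport cost 208 + fixed 97 = 305.
Compare {D1}: transport cost 268 + fixed 56 = 324.
Compare {D1, D2, D4}: transport cost 178 + fixed 148 = 326.
All other subsets cost ≥ 305. Minimum total cost: 285.

285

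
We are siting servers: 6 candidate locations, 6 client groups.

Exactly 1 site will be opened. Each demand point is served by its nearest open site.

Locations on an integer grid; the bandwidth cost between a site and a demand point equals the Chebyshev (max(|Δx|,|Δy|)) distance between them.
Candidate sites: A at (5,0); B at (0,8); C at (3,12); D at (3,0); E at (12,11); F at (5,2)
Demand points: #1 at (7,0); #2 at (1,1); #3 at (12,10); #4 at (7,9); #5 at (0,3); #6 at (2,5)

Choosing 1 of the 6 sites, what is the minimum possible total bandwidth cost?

29

Open {F}.
  #1→F 2, #2→F 4, #3→F 8, #4→F 7, #5→F 5, #6→F 3  ⇒ total 29.
Compare {D}: total 33.
Compare {A}: total 35.
No size-1 selection does better; minimum is 29.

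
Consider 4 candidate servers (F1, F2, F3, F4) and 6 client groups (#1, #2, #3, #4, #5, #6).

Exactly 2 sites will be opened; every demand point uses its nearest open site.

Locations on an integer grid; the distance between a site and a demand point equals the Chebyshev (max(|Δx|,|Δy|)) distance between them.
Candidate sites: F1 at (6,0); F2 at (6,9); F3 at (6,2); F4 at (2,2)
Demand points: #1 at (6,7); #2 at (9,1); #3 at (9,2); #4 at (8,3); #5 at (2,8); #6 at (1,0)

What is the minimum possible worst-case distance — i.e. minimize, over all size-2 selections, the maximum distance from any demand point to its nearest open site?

5

Open {F1, F2}.
  Farthest demand point is #6 at distance 5 (to F1); all others are ≤ 5.
With {F2, F3} the worst case is 5.
With {F1, F3} the worst case is 6.
No size-2 selection achieves below 5.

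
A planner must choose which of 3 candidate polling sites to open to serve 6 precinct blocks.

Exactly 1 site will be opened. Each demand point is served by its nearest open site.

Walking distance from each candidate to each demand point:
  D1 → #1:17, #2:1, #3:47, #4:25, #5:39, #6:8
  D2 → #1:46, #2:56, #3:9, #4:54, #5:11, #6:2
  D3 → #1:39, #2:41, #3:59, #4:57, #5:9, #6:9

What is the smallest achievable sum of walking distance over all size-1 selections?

Open {D1}.
  #1→D1 17, #2→D1 1, #3→D1 47, #4→D1 25, #5→D1 39, #6→D1 8  ⇒ total 137.
Compare {D2}: total 178.
Compare {D3}: total 214.

137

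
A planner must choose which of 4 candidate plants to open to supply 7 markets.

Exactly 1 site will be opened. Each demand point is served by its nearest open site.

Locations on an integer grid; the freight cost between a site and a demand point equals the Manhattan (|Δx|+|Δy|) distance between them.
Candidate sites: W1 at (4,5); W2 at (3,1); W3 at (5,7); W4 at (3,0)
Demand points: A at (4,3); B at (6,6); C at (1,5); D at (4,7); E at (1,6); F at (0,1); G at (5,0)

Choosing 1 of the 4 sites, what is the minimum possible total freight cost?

Open {W1}.
  A→W1 2, B→W1 3, C→W1 3, D→W1 2, E→W1 4, F→W1 8, G→W1 6  ⇒ total 28.
Compare {W2}: total 37.
Compare {W3}: total 37.
No size-1 selection does better; minimum is 28.

28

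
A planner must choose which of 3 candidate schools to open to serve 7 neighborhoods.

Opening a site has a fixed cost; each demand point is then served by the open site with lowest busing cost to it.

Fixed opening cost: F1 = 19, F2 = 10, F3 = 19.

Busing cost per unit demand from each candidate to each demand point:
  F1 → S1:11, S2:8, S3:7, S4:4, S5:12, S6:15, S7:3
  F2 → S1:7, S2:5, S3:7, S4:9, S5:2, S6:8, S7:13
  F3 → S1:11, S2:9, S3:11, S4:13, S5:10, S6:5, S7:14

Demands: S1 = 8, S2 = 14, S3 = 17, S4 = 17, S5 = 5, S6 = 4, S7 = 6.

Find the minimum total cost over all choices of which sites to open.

402

Open {F1, F2}: assign each demand point to its cheapest open site.
  S1→F2 8×7=56, S2→F2 14×5=70, S3→F1 17×7=119, S4→F1 17×4=68, S5→F2 5×2=10, S6→F2 4×8=32, S7→F1 6×3=18
  busing cost 373, fixed 29 → total 402.
Compare {F1, F2, F3}: busing cost 361 + fixed 48 = 409.
Compare {F1, F3}: busing cost 475 + fixed 38 = 513.
Compare {F2}: busing cost 518 + fixed 10 = 528.
All other subsets cost ≥ 409. Minimum total cost: 402.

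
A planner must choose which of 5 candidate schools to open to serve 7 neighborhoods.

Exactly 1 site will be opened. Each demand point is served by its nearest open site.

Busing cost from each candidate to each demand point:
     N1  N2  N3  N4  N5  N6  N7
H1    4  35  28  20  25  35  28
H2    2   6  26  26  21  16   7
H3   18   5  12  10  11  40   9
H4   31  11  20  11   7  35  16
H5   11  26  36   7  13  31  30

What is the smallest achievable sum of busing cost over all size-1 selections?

104

Open {H2}.
  N1→H2 2, N2→H2 6, N3→H2 26, N4→H2 26, N5→H2 21, N6→H2 16, N7→H2 7  ⇒ total 104.
Compare {H3}: total 105.
Compare {H4}: total 131.
No size-1 selection does better; minimum is 104.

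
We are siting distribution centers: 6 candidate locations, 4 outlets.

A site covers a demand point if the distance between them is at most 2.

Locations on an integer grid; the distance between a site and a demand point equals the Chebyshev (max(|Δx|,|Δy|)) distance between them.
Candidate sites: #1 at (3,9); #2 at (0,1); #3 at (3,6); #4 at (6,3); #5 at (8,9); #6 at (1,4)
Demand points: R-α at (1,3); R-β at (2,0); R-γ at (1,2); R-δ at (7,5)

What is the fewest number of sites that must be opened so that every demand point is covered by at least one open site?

Coverage sets (demand points within 2 of each site):
  #1: {}
  #2: {R-α, R-β, R-γ}
  #3: {}
  #4: {R-δ}
  #5: {}
  #6: {R-α, R-γ}
No single site covers all 4 demand points.
But {#2, #4} covers everything, so the minimum is 2.

2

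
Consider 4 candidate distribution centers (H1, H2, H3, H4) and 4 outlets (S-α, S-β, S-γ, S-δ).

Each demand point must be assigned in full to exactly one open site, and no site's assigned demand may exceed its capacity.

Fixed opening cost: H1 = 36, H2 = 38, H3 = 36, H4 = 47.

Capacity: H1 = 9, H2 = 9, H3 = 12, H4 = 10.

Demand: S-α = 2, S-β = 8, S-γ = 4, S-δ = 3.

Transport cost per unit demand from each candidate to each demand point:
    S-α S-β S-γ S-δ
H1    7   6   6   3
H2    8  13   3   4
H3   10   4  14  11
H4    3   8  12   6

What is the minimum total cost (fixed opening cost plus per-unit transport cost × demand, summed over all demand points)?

Open {H2, H3}; cheapest assignment that respects the capacities:
  H2 (cap 9, load 9): S-α, S-γ, S-δ — cost 2×8 + 4×3 + 3×4 = 40
  H3 (cap 12, load 8): S-β — cost 8×4 = 32
  Shipping 72, fixed 74 → total 146.
  Any other capacity-feasible assignment to {H2, H3} ships for at least 72.
Compare {H1, H3}: its best feasible assignment gives total 151.
Compare {H1, H2}: its best feasible assignment gives total 162.
Every other set of open sites that can feasibly serve all demand totals ≥ 151 even under its best assignment. Minimum: 146.

146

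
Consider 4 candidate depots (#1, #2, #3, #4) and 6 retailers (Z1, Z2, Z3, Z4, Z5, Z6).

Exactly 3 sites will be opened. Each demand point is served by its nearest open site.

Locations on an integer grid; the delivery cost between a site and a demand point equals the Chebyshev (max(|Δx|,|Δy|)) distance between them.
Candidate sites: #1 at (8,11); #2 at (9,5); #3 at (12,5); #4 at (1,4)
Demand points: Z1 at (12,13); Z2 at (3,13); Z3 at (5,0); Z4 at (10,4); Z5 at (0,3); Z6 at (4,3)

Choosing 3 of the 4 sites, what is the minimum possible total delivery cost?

18

Open {#1, #2, #4}.
  Z1→#1 4, Z2→#1 5, Z3→#4 4, Z4→#2 1, Z5→#4 1, Z6→#4 3  ⇒ total 18.
Compare {#1, #3, #4}: total 19.
Compare {#2, #3, #4}: total 25.
No size-3 selection does better; minimum is 18.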